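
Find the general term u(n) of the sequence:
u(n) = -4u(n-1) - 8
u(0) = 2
First-order linear non-homogeneous.
Homogeneous solution: u_h(n) = A·(-4)^n.
Try constant particular solution u_p = K: K = -4K - 8 ⇒ K = - \frac{8}{5}.
General: u(n) = A·(-4)^n - \frac{8}{5}.
Apply u(0) = 2: A - \frac{8}{5} = 2 ⇒ A = \frac{18}{5}.
So u(n) = \frac{18 \left(-4\right)^{n}}{5} - \frac{8}{5}.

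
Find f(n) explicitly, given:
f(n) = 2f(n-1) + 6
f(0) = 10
First-order linear non-homogeneous.
Homogeneous solution: f_h(n) = A·(2)^n.
Try constant particular solution f_p = K: K = 2K + 6 ⇒ K = -6.
General: f(n) = A·(2)^n - 6.
Apply f(0) = 10: A - 6 = 10 ⇒ A = 16.
So f(n) = 16 \cdot 2^{n} - 6.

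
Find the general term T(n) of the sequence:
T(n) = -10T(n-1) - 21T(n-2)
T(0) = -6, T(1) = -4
Characteristic equation: x² + 10x + 21 = 0, which factors as (x - (-7))(x - (-3)) = 0.
Roots r₁ = -7, r₂ = -3 (distinct).
General solution: T(n) = A·(-7)^n + B·(-3)^n.
From T(0) = -6: A + B = -6.
From T(1) = -4: -7A - 3B = -4.
Solving: A = \frac{11}{2}, B = - \frac{23}{2}.
So T(n) = - \frac{23 \left(-3\right)^{n}}{2} + \frac{11 \left(-7\right)^{n}}{2}.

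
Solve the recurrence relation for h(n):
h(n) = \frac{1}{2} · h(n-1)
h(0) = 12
Pure geometric recurrence with ratio \frac{1}{2}.
By induction h(n) = h(0) · (\frac{1}{2})^n = 12 \cdot 2^{- n}.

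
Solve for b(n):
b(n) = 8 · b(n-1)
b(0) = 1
Pure geometric recurrence with ratio 8.
By induction b(n) = b(0) · (8)^n = 8^{n}.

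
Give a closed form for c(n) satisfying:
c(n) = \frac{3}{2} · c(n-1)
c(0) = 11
Pure geometric recurrence with ratio \frac{3}{2}.
By induction c(n) = c(0) · (\frac{3}{2})^n = 11 \left(\frac{3}{2}\right)^{n}.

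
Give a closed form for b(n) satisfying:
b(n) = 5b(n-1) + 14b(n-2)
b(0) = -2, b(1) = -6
Characteristic equation: x² - 5x - 14 = 0, which factors as (x - (7))(x - (-2)) = 0.
Roots r₁ = 7, r₂ = -2 (distinct).
General solution: b(n) = A·(7)^n + B·(-2)^n.
From b(0) = -2: A + B = -2.
From b(1) = -6: 7A - 2B = -6.
Solving: A = - \frac{10}{9}, B = - \frac{8}{9}.
So b(n) = - \frac{8 \left(-2\right)^{n}}{9} - \frac{10 \cdot 7^{n}}{9}.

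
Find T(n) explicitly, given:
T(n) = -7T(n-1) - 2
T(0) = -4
First-order linear non-homogeneous.
Homogeneous solution: T_h(n) = A·(-7)^n.
Try constant particular solution T_p = K: K = -7K - 2 ⇒ K = - \frac{1}{4}.
General: T(n) = A·(-7)^n - \frac{1}{4}.
Apply T(0) = -4: A - \frac{1}{4} = -4 ⇒ A = - \frac{15}{4}.
So T(n) = - \frac{15 \left(-7\right)^{n}}{4} - \frac{1}{4}.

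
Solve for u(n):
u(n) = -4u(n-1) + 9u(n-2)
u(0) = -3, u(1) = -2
Characteristic equation: x² + 4x - 9 = 0.
Discriminant Δ = (-4)² + 4·(9) = 52.
Roots r₁,₂ = (-4 ± √52)/2, so r₁ = -2 + \sqrt{13}, r₂ = - \sqrt{13} - 2.
General solution: u(n) = A·r₁^n + B·r₂^n.
From the initial conditions, A + B = -3 and r₁A + r₂B = -2.
Since r₁ - r₂ = √52: A = (-2 - (-3)r₂)/√52 = - \frac{3}{2} - \frac{4 \sqrt{13}}{13}, and B = -3 - A = - \frac{3}{2} + \frac{4 \sqrt{13}}{13}.
So u(n) = \left(- \frac{3}{2} - \frac{4 \sqrt{13}}{13}\right)\left(-2 + \sqrt{13}\right)^n + \left(- \frac{3}{2} + \frac{4 \sqrt{13}}{13}\right)\left(- \sqrt{13} - 2\right)^n.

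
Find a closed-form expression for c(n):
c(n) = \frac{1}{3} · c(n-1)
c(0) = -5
Pure geometric recurrence with ratio \frac{1}{3}.
By induction c(n) = c(0) · (\frac{1}{3})^n = - 5 \cdot 3^{- n}.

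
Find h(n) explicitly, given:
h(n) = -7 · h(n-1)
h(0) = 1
Pure geometric recurrence with ratio -7.
By induction h(n) = h(0) · (-7)^n = \left(-7\right)^{n}.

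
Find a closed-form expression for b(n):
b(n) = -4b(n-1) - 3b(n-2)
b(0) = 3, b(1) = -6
Characteristic equation: x² + 4x + 3 = 0, which factors as (x - (-1))(x - (-3)) = 0.
Roots r₁ = -1, r₂ = -3 (distinct).
General solution: b(n) = A·(-1)^n + B·(-3)^n.
From b(0) = 3: A + B = 3.
From b(1) = -6: -A - 3B = -6.
Solving: A = \frac{3}{2}, B = \frac{3}{2}.
So b(n) = \frac{3 \left(-1\right)^{n}}{2} + \frac{3 \left(-3\right)^{n}}{2}.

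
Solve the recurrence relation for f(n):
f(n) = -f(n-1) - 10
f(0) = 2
First-order linear non-homogeneous.
Homogeneous solution: f_h(n) = A·(-1)^n.
Try constant particular solution f_p = K: K = -K - 10 ⇒ K = -5.
General: f(n) = A·(-1)^n - 5.
Apply f(0) = 2: A - 5 = 2 ⇒ A = 7.
So f(n) = 7 \left(-1\right)^{n} - 5.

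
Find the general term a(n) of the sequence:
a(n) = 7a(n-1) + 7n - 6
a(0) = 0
First-order linear with linear forcing.
Homogeneous solution: a_h(n) = A·(7)^n.
Try particular a_p(n) = pn + q. Substituting:
  pn + q = 7(p(n-1) + q) + 7n - 6.
Matching the n-coefficient: p = 7p + 7 ⇒ p = - \frac{7}{6}.
Matching constants: q = -7p + 7q - 6 ⇒ q = - \frac{13}{36}.
General: a(n) = A·(7)^n - \frac{7 n}{6} - \frac{13}{36}.
Apply a(0) = 0: A - \frac{13}{36} = 0 ⇒ A = \frac{13}{36}.
So a(n) = \frac{13 \cdot 7^{n}}{36} - \frac{7 n}{6} - \frac{13}{36}.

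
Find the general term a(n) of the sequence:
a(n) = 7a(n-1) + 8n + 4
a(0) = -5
First-order linear with linear forcing.
Homogeneous solution: a_h(n) = A·(7)^n.
Try particular a_p(n) = pn + q. Substituting:
  pn + q = 7(p(n-1) + q) + 8n + 4.
Matching the n-coefficient: p = 7p + 8 ⇒ p = - \frac{4}{3}.
Matching constants: q = -7p + 7q + 4 ⇒ q = - \frac{20}{9}.
General: a(n) = A·(7)^n - \frac{4 n}{3} - \frac{20}{9}.
Apply a(0) = -5: A - \frac{20}{9} = -5 ⇒ A = - \frac{25}{9}.
So a(n) = - \frac{25 \cdot 7^{n}}{9} - \frac{4 n}{3} - \frac{20}{9}.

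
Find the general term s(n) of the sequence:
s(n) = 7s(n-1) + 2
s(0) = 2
First-order linear non-homogeneous.
Homogeneous solution: s_h(n) = A·(7)^n.
Try constant particular solution s_p = K: K = 7K + 2 ⇒ K = - \frac{1}{3}.
General: s(n) = A·(7)^n - \frac{1}{3}.
Apply s(0) = 2: A - \frac{1}{3} = 2 ⇒ A = \frac{7}{3}.
So s(n) = \frac{7 \cdot 7^{n}}{3} - \frac{1}{3}.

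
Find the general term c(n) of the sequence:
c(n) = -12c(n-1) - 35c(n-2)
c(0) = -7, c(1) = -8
Characteristic equation: x² + 12x + 35 = 0, which factors as (x - (-5))(x - (-7)) = 0.
Roots r₁ = -5, r₂ = -7 (distinct).
General solution: c(n) = A·(-5)^n + B·(-7)^n.
From c(0) = -7: A + B = -7.
From c(1) = -8: -5A - 7B = -8.
Solving: A = - \frac{57}{2}, B = \frac{43}{2}.
So c(n) = - \frac{57 \left(-5\right)^{n}}{2} + \frac{43 \left(-7\right)^{n}}{2}.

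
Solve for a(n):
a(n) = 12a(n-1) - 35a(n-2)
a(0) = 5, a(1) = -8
Characteristic equation: x² - 12x + 35 = 0, which factors as (x - (5))(x - (7)) = 0.
Roots r₁ = 5, r₂ = 7 (distinct).
General solution: a(n) = A·(5)^n + B·(7)^n.
From a(0) = 5: A + B = 5.
From a(1) = -8: 5A + 7B = -8.
Solving: A = \frac{43}{2}, B = - \frac{33}{2}.
So a(n) = \frac{43 \cdot 5^{n}}{2} - \frac{33 \cdot 7^{n}}{2}.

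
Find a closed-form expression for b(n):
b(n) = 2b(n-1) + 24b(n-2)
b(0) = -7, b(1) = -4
Characteristic equation: x² - 2x - 24 = 0, which factors as (x - (-4))(x - (6)) = 0.
Roots r₁ = -4, r₂ = 6 (distinct).
General solution: b(n) = A·(-4)^n + B·(6)^n.
From b(0) = -7: A + B = -7.
From b(1) = -4: -4A + 6B = -4.
Solving: A = - \frac{19}{5}, B = - \frac{16}{5}.
So b(n) = - \frac{19 \left(-4\right)^{n}}{5} - \frac{16 \cdot 6^{n}}{5}.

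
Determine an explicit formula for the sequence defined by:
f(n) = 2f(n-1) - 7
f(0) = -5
First-order linear non-homogeneous.
Homogeneous solution: f_h(n) = A·(2)^n.
Try constant particular solution f_p = K: K = 2K - 7 ⇒ K = 7.
General: f(n) = A·(2)^n + 7.
Apply f(0) = -5: A + 7 = -5 ⇒ A = -12.
So f(n) = 7 - 12 \cdot 2^{n}.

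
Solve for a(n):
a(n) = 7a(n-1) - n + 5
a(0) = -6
First-order linear with linear forcing.
Homogeneous solution: a_h(n) = A·(7)^n.
Try particular a_p(n) = pn + q. Substituting:
  pn + q = 7(p(n-1) + q) - n + 5.
Matching the n-coefficient: p = 7p - 1 ⇒ p = \frac{1}{6}.
Matching constants: q = -7p + 7q + 5 ⇒ q = - \frac{23}{36}.
General: a(n) = A·(7)^n + \frac{n}{6} - \frac{23}{36}.
Apply a(0) = -6: A - \frac{23}{36} = -6 ⇒ A = - \frac{193}{36}.
So a(n) = - \frac{193 \cdot 7^{n}}{36} + \frac{n}{6} - \frac{23}{36}.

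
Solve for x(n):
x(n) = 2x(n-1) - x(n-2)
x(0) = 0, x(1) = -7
Characteristic equation: x² - 2x + 1 = 0, which is (x - (1))².
Repeated root r = 1.
General solution: x(n) = (A + Bn)·(1)^n.
From x(0) = 0: A = 0.
From x(1) = -7: (A + B)·(1) = -7 ⇒ B = -7.
So x(n) = \left(- 7 n\right) \cdot (1)^n.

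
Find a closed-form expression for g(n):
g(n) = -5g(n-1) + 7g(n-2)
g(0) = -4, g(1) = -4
Characteristic equation: x² + 5x - 7 = 0.
Discriminant Δ = (-5)² + 4·(7) = 53.
Roots r₁,₂ = (-5 ± √53)/2, so r₁ = - \frac{5}{2} + \frac{\sqrt{53}}{2}, r₂ = - \frac{\sqrt{53}}{2} - \frac{5}{2}.
General solution: g(n) = A·r₁^n + B·r₂^n.
From the initial conditions, A + B = -4 and r₁A + r₂B = -4.
Since r₁ - r₂ = √53: A = (-4 - (-4)r₂)/√53 = -2 - \frac{14 \sqrt{53}}{53}, and B = -4 - A = -2 + \frac{14 \sqrt{53}}{53}.
So g(n) = \left(-2 - \frac{14 \sqrt{53}}{53}\right)\left(- \frac{5}{2} + \frac{\sqrt{53}}{2}\right)^n + \left(-2 + \frac{14 \sqrt{53}}{53}\right)\left(- \frac{\sqrt{53}}{2} - \frac{5}{2}\right)^n.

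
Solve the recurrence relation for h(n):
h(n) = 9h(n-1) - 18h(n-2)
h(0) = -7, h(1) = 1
Characteristic equation: x² - 9x + 18 = 0, which factors as (x - (3))(x - (6)) = 0.
Roots r₁ = 3, r₂ = 6 (distinct).
General solution: h(n) = A·(3)^n + B·(6)^n.
From h(0) = -7: A + B = -7.
From h(1) = 1: 3A + 6B = 1.
Solving: A = - \frac{43}{3}, B = \frac{22}{3}.
So h(n) = - \frac{43 \cdot 3^{n}}{3} + \frac{22 \cdot 6^{n}}{3}.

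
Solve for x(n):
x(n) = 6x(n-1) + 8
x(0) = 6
First-order linear non-homogeneous.
Homogeneous solution: x_h(n) = A·(6)^n.
Try constant particular solution x_p = K: K = 6K + 8 ⇒ K = - \frac{8}{5}.
General: x(n) = A·(6)^n - \frac{8}{5}.
Apply x(0) = 6: A - \frac{8}{5} = 6 ⇒ A = \frac{38}{5}.
So x(n) = \frac{38 \cdot 6^{n}}{5} - \frac{8}{5}.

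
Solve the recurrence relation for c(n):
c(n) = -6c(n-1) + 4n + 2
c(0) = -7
First-order linear with linear forcing.
Homogeneous solution: c_h(n) = A·(-6)^n.
Try particular c_p(n) = pn + q. Substituting:
  pn + q = -6(p(n-1) + q) + 4n + 2.
Matching the n-coefficient: p = -6p + 4 ⇒ p = \frac{4}{7}.
Matching constants: q = 6p - 6q + 2 ⇒ q = \frac{38}{49}.
General: c(n) = A·(-6)^n + \frac{4 n}{7} + \frac{38}{49}.
Apply c(0) = -7: A + \frac{38}{49} = -7 ⇒ A = - \frac{381}{49}.
So c(n) = - \frac{381 \left(-6\right)^{n}}{49} + \frac{4 n}{7} + \frac{38}{49}.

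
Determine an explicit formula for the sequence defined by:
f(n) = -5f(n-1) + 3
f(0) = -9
First-order linear non-homogeneous.
Homogeneous solution: f_h(n) = A·(-5)^n.
Try constant particular solution f_p = K: K = -5K + 3 ⇒ K = \frac{1}{2}.
General: f(n) = A·(-5)^n + \frac{1}{2}.
Apply f(0) = -9: A + \frac{1}{2} = -9 ⇒ A = - \frac{19}{2}.
So f(n) = \frac{1}{2} - \frac{19 \left(-5\right)^{n}}{2}.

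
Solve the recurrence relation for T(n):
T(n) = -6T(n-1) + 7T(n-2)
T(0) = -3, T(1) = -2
Characteristic equation: x² + 6x - 7 = 0, which factors as (x - (-7))(x - (1)) = 0.
Roots r₁ = -7, r₂ = 1 (distinct).
General solution: T(n) = A·(-7)^n + B·(1)^n.
From T(0) = -3: A + B = -3.
From T(1) = -2: -7A + B = -2.
Solving: A = - \frac{1}{8}, B = - \frac{23}{8}.
So T(n) = - \frac{\left(-7\right)^{n}}{8} - \frac{23}{8}.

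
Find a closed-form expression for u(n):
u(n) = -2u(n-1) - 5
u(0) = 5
First-order linear non-homogeneous.
Homogeneous solution: u_h(n) = A·(-2)^n.
Try constant particular solution u_p = K: K = -2K - 5 ⇒ K = - \frac{5}{3}.
General: u(n) = A·(-2)^n - \frac{5}{3}.
Apply u(0) = 5: A - \frac{5}{3} = 5 ⇒ A = \frac{20}{3}.
So u(n) = \frac{20 \left(-2\right)^{n}}{3} - \frac{5}{3}.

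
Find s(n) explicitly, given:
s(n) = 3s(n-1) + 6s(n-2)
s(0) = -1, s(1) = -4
Characteristic equation: x² - 3x - 6 = 0.
Discriminant Δ = (3)² + 4·(6) = 33.
Roots r₁,₂ = (3 ± √33)/2, so r₁ = \frac{3}{2} + \frac{\sqrt{33}}{2}, r₂ = \frac{3}{2} - \frac{\sqrt{33}}{2}.
General solution: s(n) = A·r₁^n + B·r₂^n.
From the initial conditions, A + B = -1 and r₁A + r₂B = -4.
Since r₁ - r₂ = √33: A = (-4 - (-1)r₂)/√33 = - \frac{1}{2} - \frac{5 \sqrt{33}}{66}, and B = -1 - A = - \frac{1}{2} + \frac{5 \sqrt{33}}{66}.
So s(n) = \left(- \frac{1}{2} - \frac{5 \sqrt{33}}{66}\right)\left(\frac{3}{2} + \frac{\sqrt{33}}{2}\right)^n + \left(- \frac{1}{2} + \frac{5 \sqrt{33}}{66}\right)\left(\frac{3}{2} - \frac{\sqrt{33}}{2}\right)^n.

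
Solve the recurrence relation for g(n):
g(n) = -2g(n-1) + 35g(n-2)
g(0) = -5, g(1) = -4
Characteristic equation: x² + 2x - 35 = 0, which factors as (x - (-7))(x - (5)) = 0.
Roots r₁ = -7, r₂ = 5 (distinct).
General solution: g(n) = A·(-7)^n + B·(5)^n.
From g(0) = -5: A + B = -5.
From g(1) = -4: -7A + 5B = -4.
Solving: A = - \frac{7}{4}, B = - \frac{13}{4}.
So g(n) = - \frac{7 \left(-7\right)^{n}}{4} - \frac{13 \cdot 5^{n}}{4}.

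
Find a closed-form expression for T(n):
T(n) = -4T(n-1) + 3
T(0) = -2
First-order linear non-homogeneous.
Homogeneous solution: T_h(n) = A·(-4)^n.
Try constant particular solution T_p = K: K = -4K + 3 ⇒ K = \frac{3}{5}.
General: T(n) = A·(-4)^n + \frac{3}{5}.
Apply T(0) = -2: A + \frac{3}{5} = -2 ⇒ A = - \frac{13}{5}.
So T(n) = \frac{3}{5} - \frac{13 \left(-4\right)^{n}}{5}.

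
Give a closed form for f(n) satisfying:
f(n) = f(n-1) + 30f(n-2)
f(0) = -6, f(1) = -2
Characteristic equation: x² - x - 30 = 0, which factors as (x - (6))(x - (-5)) = 0.
Roots r₁ = 6, r₂ = -5 (distinct).
General solution: f(n) = A·(6)^n + B·(-5)^n.
From f(0) = -6: A + B = -6.
From f(1) = -2: 6A - 5B = -2.
Solving: A = - \frac{32}{11}, B = - \frac{34}{11}.
So f(n) = - \frac{34 \left(-5\right)^{n}}{11} - \frac{32 \cdot 6^{n}}{11}.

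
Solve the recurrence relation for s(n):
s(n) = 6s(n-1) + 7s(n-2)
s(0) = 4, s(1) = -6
Characteristic equation: x² - 6x - 7 = 0, which factors as (x - (7))(x - (-1)) = 0.
Roots r₁ = 7, r₂ = -1 (distinct).
General solution: s(n) = A·(7)^n + B·(-1)^n.
From s(0) = 4: A + B = 4.
From s(1) = -6: 7A - B = -6.
Solving: A = - \frac{1}{4}, B = \frac{17}{4}.
So s(n) = \frac{17 \left(-1\right)^{n}}{4} - \frac{7^{n}}{4}.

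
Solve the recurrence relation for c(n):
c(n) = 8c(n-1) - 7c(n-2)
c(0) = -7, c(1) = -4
Characteristic equation: x² - 8x + 7 = 0, which factors as (x - (1))(x - (7)) = 0.
Roots r₁ = 1, r₂ = 7 (distinct).
General solution: c(n) = A·(1)^n + B·(7)^n.
From c(0) = -7: A + B = -7.
From c(1) = -4: A + 7B = -4.
Solving: A = - \frac{15}{2}, B = \frac{1}{2}.
So c(n) = \frac{7^{n}}{2} - \frac{15}{2}.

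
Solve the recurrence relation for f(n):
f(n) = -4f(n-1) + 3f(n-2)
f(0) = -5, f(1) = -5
Characteristic equation: x² + 4x - 3 = 0.
Discriminant Δ = (-4)² + 4·(3) = 28.
Roots r₁,₂ = (-4 ± √28)/2, so r₁ = -2 + \sqrt{7}, r₂ = - \sqrt{7} - 2.
General solution: f(n) = A·r₁^n + B·r₂^n.
From the initial conditions, A + B = -5 and r₁A + r₂B = -5.
Since r₁ - r₂ = √28: A = (-5 - (-5)r₂)/√28 = - \frac{15 \sqrt{7}}{14} - \frac{5}{2}, and B = -5 - A = - \frac{5}{2} + \frac{15 \sqrt{7}}{14}.
So f(n) = \left(- \frac{15 \sqrt{7}}{14} - \frac{5}{2}\right)\left(-2 + \sqrt{7}\right)^n + \left(- \frac{5}{2} + \frac{15 \sqrt{7}}{14}\right)\left(- \sqrt{7} - 2\right)^n.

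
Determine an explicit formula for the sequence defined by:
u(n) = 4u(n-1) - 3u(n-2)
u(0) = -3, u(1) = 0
Characteristic equation: x² - 4x + 3 = 0, which factors as (x - (3))(x - (1)) = 0.
Roots r₁ = 3, r₂ = 1 (distinct).
General solution: u(n) = A·(3)^n + B·(1)^n.
From u(0) = -3: A + B = -3.
From u(1) = 0: 3A + B = 0.
Solving: A = \frac{3}{2}, B = - \frac{9}{2}.
So u(n) = \frac{3 \cdot 3^{n}}{2} - \frac{9}{2}.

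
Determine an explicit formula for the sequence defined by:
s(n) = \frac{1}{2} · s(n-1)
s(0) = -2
Pure geometric recurrence with ratio \frac{1}{2}.
By induction s(n) = s(0) · (\frac{1}{2})^n = - 2 \cdot 2^{- n}.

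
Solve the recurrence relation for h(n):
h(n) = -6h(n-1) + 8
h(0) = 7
First-order linear non-homogeneous.
Homogeneous solution: h_h(n) = A·(-6)^n.
Try constant particular solution h_p = K: K = -6K + 8 ⇒ K = \frac{8}{7}.
General: h(n) = A·(-6)^n + \frac{8}{7}.
Apply h(0) = 7: A + \frac{8}{7} = 7 ⇒ A = \frac{41}{7}.
So h(n) = \frac{41 \left(-6\right)^{n}}{7} + \frac{8}{7}.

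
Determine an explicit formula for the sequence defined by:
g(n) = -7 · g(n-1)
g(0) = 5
Pure geometric recurrence with ratio -7.
By induction g(n) = g(0) · (-7)^n = 5 \left(-7\right)^{n}.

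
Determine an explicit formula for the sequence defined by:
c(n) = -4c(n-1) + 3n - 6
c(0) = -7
First-order linear with linear forcing.
Homogeneous solution: c_h(n) = A·(-4)^n.
Try particular c_p(n) = pn + q. Substituting:
  pn + q = -4(p(n-1) + q) + 3n - 6.
Matching the n-coefficient: p = -4p + 3 ⇒ p = \frac{3}{5}.
Matching constants: q = 4p - 4q - 6 ⇒ q = - \frac{18}{25}.
General: c(n) = A·(-4)^n + \frac{3 n}{5} - \frac{18}{25}.
Apply c(0) = -7: A - \frac{18}{25} = -7 ⇒ A = - \frac{157}{25}.
So c(n) = - \frac{157 \left(-4\right)^{n}}{25} + \frac{3 n}{5} - \frac{18}{25}.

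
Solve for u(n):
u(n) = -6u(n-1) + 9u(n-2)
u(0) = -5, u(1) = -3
Characteristic equation: x² + 6x - 9 = 0.
Discriminant Δ = (-6)² + 4·(9) = 72.
Roots r₁,₂ = (-6 ± √72)/2, so r₁ = -3 + 3 \sqrt{2}, r₂ = - 3 \sqrt{2} - 3.
General solution: u(n) = A·r₁^n + B·r₂^n.
From the initial conditions, A + B = -5 and r₁A + r₂B = -3.
Since r₁ - r₂ = √72: A = (-3 - (-5)r₂)/√72 = - \frac{5}{2} - \frac{3 \sqrt{2}}{2}, and B = -5 - A = - \frac{5}{2} + \frac{3 \sqrt{2}}{2}.
So u(n) = \left(- \frac{5}{2} - \frac{3 \sqrt{2}}{2}\right)\left(-3 + 3 \sqrt{2}\right)^n + \left(- \frac{5}{2} + \frac{3 \sqrt{2}}{2}\right)\left(- 3 \sqrt{2} - 3\right)^n.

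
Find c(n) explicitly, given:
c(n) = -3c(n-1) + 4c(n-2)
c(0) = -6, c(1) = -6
Characteristic equation: x² + 3x - 4 = 0, which factors as (x - (1))(x - (-4)) = 0.
Roots r₁ = 1, r₂ = -4 (distinct).
General solution: c(n) = A·(1)^n + B·(-4)^n.
From c(0) = -6: A + B = -6.
From c(1) = -6: A - 4B = -6.
Solving: A = -6, B = 0.
So c(n) = -6.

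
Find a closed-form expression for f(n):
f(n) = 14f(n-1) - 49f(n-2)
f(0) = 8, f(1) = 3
Characteristic equation: x² - 14x + 49 = 0, which is (x - (7))².
Repeated root r = 7.
General solution: f(n) = (A + Bn)·(7)^n.
From f(0) = 8: A = 8.
From f(1) = 3: (A + B)·(7) = 3 ⇒ B = - \frac{53}{7}.
So f(n) = \left(8 - \frac{53 n}{7}\right) \cdot (7)^n.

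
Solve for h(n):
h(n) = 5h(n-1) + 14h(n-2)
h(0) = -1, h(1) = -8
Characteristic equation: x² - 5x - 14 = 0, which factors as (x - (7))(x - (-2)) = 0.
Roots r₁ = 7, r₂ = -2 (distinct).
General solution: h(n) = A·(7)^n + B·(-2)^n.
From h(0) = -1: A + B = -1.
From h(1) = -8: 7A - 2B = -8.
Solving: A = - \frac{10}{9}, B = \frac{1}{9}.
So h(n) = \frac{\left(-2\right)^{n}}{9} - \frac{10 \cdot 7^{n}}{9}.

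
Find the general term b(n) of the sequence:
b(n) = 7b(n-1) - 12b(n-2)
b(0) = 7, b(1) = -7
Characteristic equation: x² - 7x + 12 = 0, which factors as (x - (3))(x - (4)) = 0.
Roots r₁ = 3, r₂ = 4 (distinct).
General solution: b(n) = A·(3)^n + B·(4)^n.
From b(0) = 7: A + B = 7.
From b(1) = -7: 3A + 4B = -7.
Solving: A = 35, B = -28.
So b(n) = 35 \cdot 3^{n} - 28 \cdot 4^{n}.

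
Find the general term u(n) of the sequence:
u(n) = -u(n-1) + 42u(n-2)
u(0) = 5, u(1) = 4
Characteristic equation: x² + x - 42 = 0, which factors as (x - (-7))(x - (6)) = 0.
Roots r₁ = -7, r₂ = 6 (distinct).
General solution: u(n) = A·(-7)^n + B·(6)^n.
From u(0) = 5: A + B = 5.
From u(1) = 4: -7A + 6B = 4.
Solving: A = 2, B = 3.
So u(n) = 2 \left(-7\right)^{n} + 3 \cdot 6^{n}.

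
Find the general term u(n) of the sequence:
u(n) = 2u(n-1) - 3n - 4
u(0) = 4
First-order linear with linear forcing.
Homogeneous solution: u_h(n) = A·(2)^n.
Try particular u_p(n) = pn + q. Substituting:
  pn + q = 2(p(n-1) + q) - 3n - 4.
Matching the n-coefficient: p = 2p - 3 ⇒ p = 3.
Matching constants: q = -2p + 2q - 4 ⇒ q = 10.
General: u(n) = A·(2)^n + 3 n + 10.
Apply u(0) = 4: A + 10 = 4 ⇒ A = -6.
So u(n) = - 6 \cdot 2^{n} + 3 n + 10.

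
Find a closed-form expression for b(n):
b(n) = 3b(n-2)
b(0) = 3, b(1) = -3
Characteristic equation: x² - 3 = 0.
Discriminant Δ = (0)² + 4·(3) = 12.
Roots r₁,₂ = (0 ± √12)/2, so r₁ = \sqrt{3}, r₂ = - \sqrt{3}.
General solution: b(n) = A·r₁^n + B·r₂^n.
From the initial conditions, A + B = 3 and r₁A + r₂B = -3.
Since r₁ - r₂ = √12: A = (-3 - (3)r₂)/√12 = \frac{3}{2} - \frac{\sqrt{3}}{2}, and B = 3 - A = \frac{\sqrt{3}}{2} + \frac{3}{2}.
So b(n) = \left(\frac{3}{2} - \frac{\sqrt{3}}{2}\right)\left(\sqrt{3}\right)^n + \left(\frac{\sqrt{3}}{2} + \frac{3}{2}\right)\left(- \sqrt{3}\right)^n.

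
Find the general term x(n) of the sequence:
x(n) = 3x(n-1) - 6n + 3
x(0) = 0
First-order linear with linear forcing.
Homogeneous solution: x_h(n) = A·(3)^n.
Try particular x_p(n) = pn + q. Substituting:
  pn + q = 3(p(n-1) + q) - 6n + 3.
Matching the n-coefficient: p = 3p - 6 ⇒ p = 3.
Matching constants: q = -3p + 3q + 3 ⇒ q = 3.
General: x(n) = A·(3)^n + 3 n + 3.
Apply x(0) = 0: A + 3 = 0 ⇒ A = -3.
So x(n) = - 3 \cdot 3^{n} + 3 n + 3.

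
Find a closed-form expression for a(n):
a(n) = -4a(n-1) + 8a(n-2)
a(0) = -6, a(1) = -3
Characteristic equation: x² + 4x - 8 = 0.
Discriminant Δ = (-4)² + 4·(8) = 48.
Roots r₁,₂ = (-4 ± √48)/2, so r₁ = -2 + 2 \sqrt{3}, r₂ = - 2 \sqrt{3} - 2.
General solution: a(n) = A·r₁^n + B·r₂^n.
From the initial conditions, A + B = -6 and r₁A + r₂B = -3.
Since r₁ - r₂ = √48: A = (-3 - (-6)r₂)/√48 = -3 - \frac{5 \sqrt{3}}{4}, and B = -6 - A = -3 + \frac{5 \sqrt{3}}{4}.
So a(n) = \left(-3 - \frac{5 \sqrt{3}}{4}\right)\left(-2 + 2 \sqrt{3}\right)^n + \left(-3 + \frac{5 \sqrt{3}}{4}\right)\left(- 2 \sqrt{3} - 2\right)^n.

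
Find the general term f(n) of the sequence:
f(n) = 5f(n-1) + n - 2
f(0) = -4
First-order linear with linear forcing.
Homogeneous solution: f_h(n) = A·(5)^n.
Try particular f_p(n) = pn + q. Substituting:
  pn + q = 5(p(n-1) + q) + n - 2.
Matching the n-coefficient: p = 5p + 1 ⇒ p = - \frac{1}{4}.
Matching constants: q = -5p + 5q - 2 ⇒ q = \frac{3}{16}.
General: f(n) = A·(5)^n - \frac{n}{4} + \frac{3}{16}.
Apply f(0) = -4: A + \frac{3}{16} = -4 ⇒ A = - \frac{67}{16}.
So f(n) = - \frac{67 \cdot 5^{n}}{16} - \frac{n}{4} + \frac{3}{16}.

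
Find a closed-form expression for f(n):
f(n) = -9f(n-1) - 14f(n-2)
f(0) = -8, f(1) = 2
Characteristic equation: x² + 9x + 14 = 0, which factors as (x - (-2))(x - (-7)) = 0.
Roots r₁ = -2, r₂ = -7 (distinct).
General solution: f(n) = A·(-2)^n + B·(-7)^n.
From f(0) = -8: A + B = -8.
From f(1) = 2: -2A - 7B = 2.
Solving: A = - \frac{54}{5}, B = \frac{14}{5}.
So f(n) = - \frac{54 \left(-2\right)^{n}}{5} + \frac{14 \left(-7\right)^{n}}{5}.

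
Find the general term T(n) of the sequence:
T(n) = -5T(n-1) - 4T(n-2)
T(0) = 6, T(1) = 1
Characteristic equation: x² + 5x + 4 = 0, which factors as (x - (-4))(x - (-1)) = 0.
Roots r₁ = -4, r₂ = -1 (distinct).
General solution: T(n) = A·(-4)^n + B·(-1)^n.
From T(0) = 6: A + B = 6.
From T(1) = 1: -4A - B = 1.
Solving: A = - \frac{7}{3}, B = \frac{25}{3}.
So T(n) = \frac{25 \left(-1\right)^{n}}{3} - \frac{7 \left(-4\right)^{n}}{3}.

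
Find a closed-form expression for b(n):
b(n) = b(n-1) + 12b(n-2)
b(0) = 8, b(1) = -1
Characteristic equation: x² - x - 12 = 0, which factors as (x - (-3))(x - (4)) = 0.
Roots r₁ = -3, r₂ = 4 (distinct).
General solution: b(n) = A·(-3)^n + B·(4)^n.
From b(0) = 8: A + B = 8.
From b(1) = -1: -3A + 4B = -1.
Solving: A = \frac{33}{7}, B = \frac{23}{7}.
So b(n) = \frac{33 \left(-3\right)^{n}}{7} + \frac{23 \cdot 4^{n}}{7}.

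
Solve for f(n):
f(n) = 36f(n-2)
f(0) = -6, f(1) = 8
Characteristic equation: x² - 36 = 0, which factors as (x - (-6))(x - (6)) = 0.
Roots r₁ = -6, r₂ = 6 (distinct).
General solution: f(n) = A·(-6)^n + B·(6)^n.
From f(0) = -6: A + B = -6.
From f(1) = 8: -6A + 6B = 8.
Solving: A = - \frac{11}{3}, B = - \frac{7}{3}.
So f(n) = - \frac{11 \left(-6\right)^{n}}{3} - \frac{7 \cdot 6^{n}}{3}.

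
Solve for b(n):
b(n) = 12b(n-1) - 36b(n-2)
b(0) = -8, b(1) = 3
Characteristic equation: x² - 12x + 36 = 0, which is (x - (6))².
Repeated root r = 6.
General solution: b(n) = (A + Bn)·(6)^n.
From b(0) = -8: A = -8.
From b(1) = 3: (A + B)·(6) = 3 ⇒ B = \frac{17}{2}.
So b(n) = \left(\frac{17 n}{2} - 8\right) \cdot (6)^n.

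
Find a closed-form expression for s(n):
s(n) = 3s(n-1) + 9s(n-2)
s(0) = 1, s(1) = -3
Characteristic equation: x² - 3x - 9 = 0.
Discriminant Δ = (3)² + 4·(9) = 45.
Roots r₁,₂ = (3 ± √45)/2, so r₁ = \frac{3}{2} + \frac{3 \sqrt{5}}{2}, r₂ = \frac{3}{2} - \frac{3 \sqrt{5}}{2}.
General solution: s(n) = A·r₁^n + B·r₂^n.
From the initial conditions, A + B = 1 and r₁A + r₂B = -3.
Since r₁ - r₂ = √45: A = (-3 - (1)r₂)/√45 = \frac{1}{2} - \frac{3 \sqrt{5}}{10}, and B = 1 - A = \frac{1}{2} + \frac{3 \sqrt{5}}{10}.
So s(n) = \left(\frac{1}{2} - \frac{3 \sqrt{5}}{10}\right)\left(\frac{3}{2} + \frac{3 \sqrt{5}}{2}\right)^n + \left(\frac{1}{2} + \frac{3 \sqrt{5}}{10}\right)\left(\frac{3}{2} - \frac{3 \sqrt{5}}{2}\right)^n.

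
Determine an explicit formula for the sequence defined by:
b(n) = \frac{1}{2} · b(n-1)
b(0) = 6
Pure geometric recurrence with ratio \frac{1}{2}.
By induction b(n) = b(0) · (\frac{1}{2})^n = 6 \cdot 2^{- n}.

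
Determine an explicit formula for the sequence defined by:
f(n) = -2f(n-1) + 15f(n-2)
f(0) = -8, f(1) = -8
Characteristic equation: x² + 2x - 15 = 0, which factors as (x - (3))(x - (-5)) = 0.
Roots r₁ = 3, r₂ = -5 (distinct).
General solution: f(n) = A·(3)^n + B·(-5)^n.
From f(0) = -8: A + B = -8.
From f(1) = -8: 3A - 5B = -8.
Solving: A = -6, B = -2.
So f(n) = - 2 \left(-5\right)^{n} - 6 \cdot 3^{n}.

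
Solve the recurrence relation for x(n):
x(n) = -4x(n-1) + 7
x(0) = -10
First-order linear non-homogeneous.
Homogeneous solution: x_h(n) = A·(-4)^n.
Try constant particular solution x_p = K: K = -4K + 7 ⇒ K = \frac{7}{5}.
General: x(n) = A·(-4)^n + \frac{7}{5}.
Apply x(0) = -10: A + \frac{7}{5} = -10 ⇒ A = - \frac{57}{5}.
So x(n) = \frac{7}{5} - \frac{57 \left(-4\right)^{n}}{5}.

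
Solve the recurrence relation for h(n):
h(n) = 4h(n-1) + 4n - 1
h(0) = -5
First-order linear with linear forcing.
Homogeneous solution: h_h(n) = A·(4)^n.
Try particular h_p(n) = pn + q. Substituting:
  pn + q = 4(p(n-1) + q) + 4n - 1.
Matching the n-coefficient: p = 4p + 4 ⇒ p = - \frac{4}{3}.
Matching constants: q = -4p + 4q - 1 ⇒ q = - \frac{13}{9}.
General: h(n) = A·(4)^n - \frac{4 n}{3} - \frac{13}{9}.
Apply h(0) = -5: A - \frac{13}{9} = -5 ⇒ A = - \frac{32}{9}.
So h(n) = - \frac{32 \cdot 4^{n}}{9} - \frac{4 n}{3} - \frac{13}{9}.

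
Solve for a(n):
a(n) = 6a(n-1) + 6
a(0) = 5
First-order linear non-homogeneous.
Homogeneous solution: a_h(n) = A·(6)^n.
Try constant particular solution a_p = K: K = 6K + 6 ⇒ K = - \frac{6}{5}.
General: a(n) = A·(6)^n - \frac{6}{5}.
Apply a(0) = 5: A - \frac{6}{5} = 5 ⇒ A = \frac{31}{5}.
So a(n) = \frac{31 \cdot 6^{n}}{5} - \frac{6}{5}.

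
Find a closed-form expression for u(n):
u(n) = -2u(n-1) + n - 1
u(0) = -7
First-order linear with linear forcing.
Homogeneous solution: u_h(n) = A·(-2)^n.
Try particular u_p(n) = pn + q. Substituting:
  pn + q = -2(p(n-1) + q) + n - 1.
Matching the n-coefficient: p = -2p + 1 ⇒ p = \frac{1}{3}.
Matching constants: q = 2p - 2q - 1 ⇒ q = - \frac{1}{9}.
General: u(n) = A·(-2)^n + \frac{n}{3} - \frac{1}{9}.
Apply u(0) = -7: A - \frac{1}{9} = -7 ⇒ A = - \frac{62}{9}.
So u(n) = - \frac{62 \left(-2\right)^{n}}{9} + \frac{n}{3} - \frac{1}{9}.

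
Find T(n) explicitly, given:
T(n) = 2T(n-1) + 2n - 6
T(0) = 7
First-order linear with linear forcing.
Homogeneous solution: T_h(n) = A·(2)^n.
Try particular T_p(n) = pn + q. Substituting:
  pn + q = 2(p(n-1) + q) + 2n - 6.
Matching the n-coefficient: p = 2p + 2 ⇒ p = -2.
Matching constants: q = -2p + 2q - 6 ⇒ q = 2.
General: T(n) = A·(2)^n - 2 n + 2.
Apply T(0) = 7: A + 2 = 7 ⇒ A = 5.
So T(n) = 5 \cdot 2^{n} - 2 n + 2.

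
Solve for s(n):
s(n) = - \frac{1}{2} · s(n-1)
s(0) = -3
Pure geometric recurrence with ratio - \frac{1}{2}.
By induction s(n) = s(0) · (- \frac{1}{2})^n = - 3 \left(- \frac{1}{2}\right)^{n}.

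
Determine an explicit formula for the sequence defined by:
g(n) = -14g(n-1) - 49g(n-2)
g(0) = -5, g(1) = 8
Characteristic equation: x² + 14x + 49 = 0, which is (x - (-7))².
Repeated root r = -7.
General solution: g(n) = (A + Bn)·(-7)^n.
From g(0) = -5: A = -5.
From g(1) = 8: (A + B)·(-7) = 8 ⇒ B = \frac{27}{7}.
So g(n) = \left(\frac{27 n}{7} - 5\right) \cdot (-7)^n.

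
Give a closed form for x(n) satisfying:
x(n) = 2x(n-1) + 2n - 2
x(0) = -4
First-order linear with linear forcing.
Homogeneous solution: x_h(n) = A·(2)^n.
Try particular x_p(n) = pn + q. Substituting:
  pn + q = 2(p(n-1) + q) + 2n - 2.
Matching the n-coefficient: p = 2p + 2 ⇒ p = -2.
Matching constants: q = -2p + 2q - 2 ⇒ q = -2.
General: x(n) = A·(2)^n - 2 n - 2.
Apply x(0) = -4: A - 2 = -4 ⇒ A = -2.
So x(n) = - 2 \cdot 2^{n} - 2 n - 2.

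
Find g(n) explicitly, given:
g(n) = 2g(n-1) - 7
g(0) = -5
First-order linear non-homogeneous.
Homogeneous solution: g_h(n) = A·(2)^n.
Try constant particular solution g_p = K: K = 2K - 7 ⇒ K = 7.
General: g(n) = A·(2)^n + 7.
Apply g(0) = -5: A + 7 = -5 ⇒ A = -12.
So g(n) = 7 - 12 \cdot 2^{n}.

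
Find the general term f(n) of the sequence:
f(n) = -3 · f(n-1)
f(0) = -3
Pure geometric recurrence with ratio -3.
By induction f(n) = f(0) · (-3)^n = - 3 \left(-3\right)^{n}.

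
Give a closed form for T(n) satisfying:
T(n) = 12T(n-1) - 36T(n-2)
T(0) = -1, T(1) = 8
Characteristic equation: x² - 12x + 36 = 0, which is (x - (6))².
Repeated root r = 6.
General solution: T(n) = (A + Bn)·(6)^n.
From T(0) = -1: A = -1.
From T(1) = 8: (A + B)·(6) = 8 ⇒ B = \frac{7}{3}.
So T(n) = \left(\frac{7 n}{3} - 1\right) \cdot (6)^n.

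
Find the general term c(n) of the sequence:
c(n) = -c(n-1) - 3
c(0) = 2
First-order linear non-homogeneous.
Homogeneous solution: c_h(n) = A·(-1)^n.
Try constant particular solution c_p = K: K = -K - 3 ⇒ K = - \frac{3}{2}.
General: c(n) = A·(-1)^n - \frac{3}{2}.
Apply c(0) = 2: A - \frac{3}{2} = 2 ⇒ A = \frac{7}{2}.
So c(n) = \frac{7 \left(-1\right)^{n}}{2} - \frac{3}{2}.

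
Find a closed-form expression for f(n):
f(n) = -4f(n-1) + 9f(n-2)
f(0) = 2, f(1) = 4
Characteristic equation: x² + 4x - 9 = 0.
Discriminant Δ = (-4)² + 4·(9) = 52.
Roots r₁,₂ = (-4 ± √52)/2, so r₁ = -2 + \sqrt{13}, r₂ = - \sqrt{13} - 2.
General solution: f(n) = A·r₁^n + B·r₂^n.
From the initial conditions, A + B = 2 and r₁A + r₂B = 4.
Since r₁ - r₂ = √52: A = (4 - (2)r₂)/√52 = 1 + \frac{4 \sqrt{13}}{13}, and B = 2 - A = 1 - \frac{4 \sqrt{13}}{13}.
So f(n) = \left(1 + \frac{4 \sqrt{13}}{13}\right)\left(-2 + \sqrt{13}\right)^n + \left(1 - \frac{4 \sqrt{13}}{13}\right)\left(- \sqrt{13} - 2\right)^n.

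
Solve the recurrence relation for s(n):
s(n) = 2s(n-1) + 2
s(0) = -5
First-order linear non-homogeneous.
Homogeneous solution: s_h(n) = A·(2)^n.
Try constant particular solution s_p = K: K = 2K + 2 ⇒ K = -2.
General: s(n) = A·(2)^n - 2.
Apply s(0) = -5: A - 2 = -5 ⇒ A = -3.
So s(n) = - 3 \cdot 2^{n} - 2.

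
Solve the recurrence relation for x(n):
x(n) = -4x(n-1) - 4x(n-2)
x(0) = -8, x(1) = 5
Characteristic equation: x² + 4x + 4 = 0, which is (x - (-2))².
Repeated root r = -2.
General solution: x(n) = (A + Bn)·(-2)^n.
From x(0) = -8: A = -8.
From x(1) = 5: (A + B)·(-2) = 5 ⇒ B = \frac{11}{2}.
So x(n) = \left(\frac{11 n}{2} - 8\right) \cdot (-2)^n.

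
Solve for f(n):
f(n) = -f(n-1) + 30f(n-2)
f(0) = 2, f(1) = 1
Characteristic equation: x² + x - 30 = 0, which factors as (x - (5))(x - (-6)) = 0.
Roots r₁ = 5, r₂ = -6 (distinct).
General solution: f(n) = A·(5)^n + B·(-6)^n.
From f(0) = 2: A + B = 2.
From f(1) = 1: 5A - 6B = 1.
Solving: A = \frac{13}{11}, B = \frac{9}{11}.
So f(n) = \frac{9 \left(-6\right)^{n}}{11} + \frac{13 \cdot 5^{n}}{11}.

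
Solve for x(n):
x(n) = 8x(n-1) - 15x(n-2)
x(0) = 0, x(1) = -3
Characteristic equation: x² - 8x + 15 = 0, which factors as (x - (3))(x - (5)) = 0.
Roots r₁ = 3, r₂ = 5 (distinct).
General solution: x(n) = A·(3)^n + B·(5)^n.
From x(0) = 0: A + B = 0.
From x(1) = -3: 3A + 5B = -3.
Solving: A = \frac{3}{2}, B = - \frac{3}{2}.
So x(n) = \frac{3 \cdot 3^{n}}{2} - \frac{3 \cdot 5^{n}}{2}.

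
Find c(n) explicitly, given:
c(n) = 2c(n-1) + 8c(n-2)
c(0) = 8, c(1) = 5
Characteristic equation: x² - 2x - 8 = 0, which factors as (x - (-2))(x - (4)) = 0.
Roots r₁ = -2, r₂ = 4 (distinct).
General solution: c(n) = A·(-2)^n + B·(4)^n.
From c(0) = 8: A + B = 8.
From c(1) = 5: -2A + 4B = 5.
Solving: A = \frac{9}{2}, B = \frac{7}{2}.
So c(n) = \frac{9 \left(-2\right)^{n}}{2} + \frac{7 \cdot 4^{n}}{2}.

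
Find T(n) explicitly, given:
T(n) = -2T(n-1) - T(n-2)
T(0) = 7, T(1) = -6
Characteristic equation: x² + 2x + 1 = 0, which is (x - (-1))².
Repeated root r = -1.
General solution: T(n) = (A + Bn)·(-1)^n.
From T(0) = 7: A = 7.
From T(1) = -6: (A + B)·(-1) = -6 ⇒ B = -1.
So T(n) = \left(7 - n\right) \cdot (-1)^n.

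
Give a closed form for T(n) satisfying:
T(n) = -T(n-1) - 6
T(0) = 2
First-order linear non-homogeneous.
Homogeneous solution: T_h(n) = A·(-1)^n.
Try constant particular solution T_p = K: K = -K - 6 ⇒ K = -3.
General: T(n) = A·(-1)^n - 3.
Apply T(0) = 2: A - 3 = 2 ⇒ A = 5.
So T(n) = 5 \left(-1\right)^{n} - 3.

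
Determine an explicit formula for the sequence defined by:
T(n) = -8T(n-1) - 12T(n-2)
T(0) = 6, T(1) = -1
Characteristic equation: x² + 8x + 12 = 0, which factors as (x - (-2))(x - (-6)) = 0.
Roots r₁ = -2, r₂ = -6 (distinct).
General solution: T(n) = A·(-2)^n + B·(-6)^n.
From T(0) = 6: A + B = 6.
From T(1) = -1: -2A - 6B = -1.
Solving: A = \frac{35}{4}, B = - \frac{11}{4}.
So T(n) = \frac{35 \left(-2\right)^{n}}{4} - \frac{11 \left(-6\right)^{n}}{4}.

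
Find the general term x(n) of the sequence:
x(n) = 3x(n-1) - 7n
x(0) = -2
First-order linear with linear forcing.
Homogeneous solution: x_h(n) = A·(3)^n.
Try particular x_p(n) = pn + q. Substituting:
  pn + q = 3(p(n-1) + q) - 7n.
Matching the n-coefficient: p = 3p - 7 ⇒ p = \frac{7}{2}.
Matching constants: q = -3p + 3q ⇒ q = \frac{21}{4}.
General: x(n) = A·(3)^n + \frac{7 n}{2} + \frac{21}{4}.
Apply x(0) = -2: A + \frac{21}{4} = -2 ⇒ A = - \frac{29}{4}.
So x(n) = - \frac{29 \cdot 3^{n}}{4} + \frac{7 n}{2} + \frac{21}{4}.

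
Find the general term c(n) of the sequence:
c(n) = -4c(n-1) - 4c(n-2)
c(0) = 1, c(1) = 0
Characteristic equation: x² + 4x + 4 = 0, which is (x - (-2))².
Repeated root r = -2.
General solution: c(n) = (A + Bn)·(-2)^n.
From c(0) = 1: A = 1.
From c(1) = 0: (A + B)·(-2) = 0 ⇒ B = -1.
So c(n) = \left(1 - n\right) \cdot (-2)^n.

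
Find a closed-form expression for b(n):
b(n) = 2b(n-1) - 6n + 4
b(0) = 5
First-order linear with linear forcing.
Homogeneous solution: b_h(n) = A·(2)^n.
Try particular b_p(n) = pn + q. Substituting:
  pn + q = 2(p(n-1) + q) - 6n + 4.
Matching the n-coefficient: p = 2p - 6 ⇒ p = 6.
Matching constants: q = -2p + 2q + 4 ⇒ q = 8.
General: b(n) = A·(2)^n + 6 n + 8.
Apply b(0) = 5: A + 8 = 5 ⇒ A = -3.
So b(n) = - 3 \cdot 2^{n} + 6 n + 8.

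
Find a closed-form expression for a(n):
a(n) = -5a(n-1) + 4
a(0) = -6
First-order linear non-homogeneous.
Homogeneous solution: a_h(n) = A·(-5)^n.
Try constant particular solution a_p = K: K = -5K + 4 ⇒ K = \frac{2}{3}.
General: a(n) = A·(-5)^n + \frac{2}{3}.
Apply a(0) = -6: A + \frac{2}{3} = -6 ⇒ A = - \frac{20}{3}.
So a(n) = \frac{2}{3} - \frac{20 \left(-5\right)^{n}}{3}.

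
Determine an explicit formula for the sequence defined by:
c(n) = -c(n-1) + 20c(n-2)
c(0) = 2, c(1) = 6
Characteristic equation: x² + x - 20 = 0, which factors as (x - (-5))(x - (4)) = 0.
Roots r₁ = -5, r₂ = 4 (distinct).
General solution: c(n) = A·(-5)^n + B·(4)^n.
From c(0) = 2: A + B = 2.
From c(1) = 6: -5A + 4B = 6.
Solving: A = \frac{2}{9}, B = \frac{16}{9}.
So c(n) = \frac{2 \left(-5\right)^{n}}{9} + \frac{16 \cdot 4^{n}}{9}.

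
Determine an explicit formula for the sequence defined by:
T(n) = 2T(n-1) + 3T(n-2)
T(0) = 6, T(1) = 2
Characteristic equation: x² - 2x - 3 = 0, which factors as (x - (3))(x - (-1)) = 0.
Roots r₁ = 3, r₂ = -1 (distinct).
General solution: T(n) = A·(3)^n + B·(-1)^n.
From T(0) = 6: A + B = 6.
From T(1) = 2: 3A - B = 2.
Solving: A = 2, B = 4.
So T(n) = 4 \left(-1\right)^{n} + 2 \cdot 3^{n}.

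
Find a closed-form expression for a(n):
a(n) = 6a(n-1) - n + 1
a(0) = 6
First-order linear with linear forcing.
Homogeneous solution: a_h(n) = A·(6)^n.
Try particular a_p(n) = pn + q. Substituting:
  pn + q = 6(p(n-1) + q) - n + 1.
Matching the n-coefficient: p = 6p - 1 ⇒ p = \frac{1}{5}.
Matching constants: q = -6p + 6q + 1 ⇒ q = \frac{1}{25}.
General: a(n) = A·(6)^n + \frac{n}{5} + \frac{1}{25}.
Apply a(0) = 6: A + \frac{1}{25} = 6 ⇒ A = \frac{149}{25}.
So a(n) = \frac{149 \cdot 6^{n}}{25} + \frac{n}{5} + \frac{1}{25}.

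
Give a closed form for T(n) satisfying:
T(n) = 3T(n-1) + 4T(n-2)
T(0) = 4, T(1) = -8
Characteristic equation: x² - 3x - 4 = 0, which factors as (x - (4))(x - (-1)) = 0.
Roots r₁ = 4, r₂ = -1 (distinct).
General solution: T(n) = A·(4)^n + B·(-1)^n.
From T(0) = 4: A + B = 4.
From T(1) = -8: 4A - B = -8.
Solving: A = - \frac{4}{5}, B = \frac{24}{5}.
So T(n) = \frac{24 \left(-1\right)^{n}}{5} - \frac{4 \cdot 4^{n}}{5}.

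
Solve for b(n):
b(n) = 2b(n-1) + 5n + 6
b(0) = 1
First-order linear with linear forcing.
Homogeneous solution: b_h(n) = A·(2)^n.
Try particular b_p(n) = pn + q. Substituting:
  pn + q = 2(p(n-1) + q) + 5n + 6.
Matching the n-coefficient: p = 2p + 5 ⇒ p = -5.
Matching constants: q = -2p + 2q + 6 ⇒ q = -16.
General: b(n) = A·(2)^n - 5 n - 16.
Apply b(0) = 1: A - 16 = 1 ⇒ A = 17.
So b(n) = 17 \cdot 2^{n} - 5 n - 16.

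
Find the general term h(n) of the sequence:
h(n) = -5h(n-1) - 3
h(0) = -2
First-order linear non-homogeneous.
Homogeneous solution: h_h(n) = A·(-5)^n.
Try constant particular solution h_p = K: K = -5K - 3 ⇒ K = - \frac{1}{2}.
General: h(n) = A·(-5)^n - \frac{1}{2}.
Apply h(0) = -2: A - \frac{1}{2} = -2 ⇒ A = - \frac{3}{2}.
So h(n) = - \frac{3 \left(-5\right)^{n}}{2} - \frac{1}{2}.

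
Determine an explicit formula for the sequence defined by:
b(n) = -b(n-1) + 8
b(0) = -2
First-order linear non-homogeneous.
Homogeneous solution: b_h(n) = A·(-1)^n.
Try constant particular solution b_p = K: K = -K + 8 ⇒ K = 4.
General: b(n) = A·(-1)^n + 4.
Apply b(0) = -2: A + 4 = -2 ⇒ A = -6.
So b(n) = 4 - 6 \left(-1\right)^{n}.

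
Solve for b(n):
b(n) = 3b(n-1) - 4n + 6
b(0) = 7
First-order linear with linear forcing.
Homogeneous solution: b_h(n) = A·(3)^n.
Try particular b_p(n) = pn + q. Substituting:
  pn + q = 3(p(n-1) + q) - 4n + 6.
Matching the n-coefficient: p = 3p - 4 ⇒ p = 2.
Matching constants: q = -3p + 3q + 6 ⇒ q = 0.
General: b(n) = A·(3)^n + 2 n + 0.
Apply b(0) = 7: A + 0 = 7 ⇒ A = 7.
So b(n) = 7 \cdot 3^{n} + 2 n.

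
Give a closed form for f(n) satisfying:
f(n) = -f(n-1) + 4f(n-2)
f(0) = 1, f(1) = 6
Characteristic equation: x² + x - 4 = 0.
Discriminant Δ = (-1)² + 4·(4) = 17.
Roots r₁,₂ = (-1 ± √17)/2, so r₁ = - \frac{1}{2} + \frac{\sqrt{17}}{2}, r₂ = - \frac{\sqrt{17}}{2} - \frac{1}{2}.
General solution: f(n) = A·r₁^n + B·r₂^n.
From the initial conditions, A + B = 1 and r₁A + r₂B = 6.
Since r₁ - r₂ = √17: A = (6 - (1)r₂)/√17 = \frac{1}{2} + \frac{13 \sqrt{17}}{34}, and B = 1 - A = \frac{1}{2} - \frac{13 \sqrt{17}}{34}.
So f(n) = \left(\frac{1}{2} + \frac{13 \sqrt{17}}{34}\right)\left(- \frac{1}{2} + \frac{\sqrt{17}}{2}\right)^n + \left(\frac{1}{2} - \frac{13 \sqrt{17}}{34}\right)\left(- \frac{\sqrt{17}}{2} - \frac{1}{2}\right)^n.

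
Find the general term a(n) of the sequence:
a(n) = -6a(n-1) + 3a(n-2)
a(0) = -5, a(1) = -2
Characteristic equation: x² + 6x - 3 = 0.
Discriminant Δ = (-6)² + 4·(3) = 48.
Roots r₁,₂ = (-6 ± √48)/2, so r₁ = -3 + 2 \sqrt{3}, r₂ = - 2 \sqrt{3} - 3.
General solution: a(n) = A·r₁^n + B·r₂^n.
From the initial conditions, A + B = -5 and r₁A + r₂B = -2.
Since r₁ - r₂ = √48: A = (-2 - (-5)r₂)/√48 = - \frac{5}{2} - \frac{17 \sqrt{3}}{12}, and B = -5 - A = - \frac{5}{2} + \frac{17 \sqrt{3}}{12}.
So a(n) = \left(- \frac{5}{2} - \frac{17 \sqrt{3}}{12}\right)\left(-3 + 2 \sqrt{3}\right)^n + \left(- \frac{5}{2} + \frac{17 \sqrt{3}}{12}\right)\left(- 2 \sqrt{3} - 3\right)^n.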